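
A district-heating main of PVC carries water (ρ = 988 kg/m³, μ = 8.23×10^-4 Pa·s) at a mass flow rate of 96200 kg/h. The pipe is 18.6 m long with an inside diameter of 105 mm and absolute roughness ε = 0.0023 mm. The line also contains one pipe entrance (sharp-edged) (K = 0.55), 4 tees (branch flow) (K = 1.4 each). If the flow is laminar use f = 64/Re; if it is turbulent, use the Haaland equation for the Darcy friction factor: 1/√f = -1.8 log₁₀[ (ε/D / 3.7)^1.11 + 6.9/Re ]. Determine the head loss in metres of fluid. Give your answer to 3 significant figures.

h_f ≈ 4.28 m

ṁ = 96200 kg/h = 96200/3600 = 26.72 kg/s.
A = πD²/4 = π(0.105)²/4 = 0.008659 m²; mean velocity V = ṁ/(ρA) = 26.72/(988 · 0.008659) = 3.124 m/s.
Reynolds number Re = ρVD/μ = 988 · 3.124 · 0.105 / 0.000823 = 3.937e+05.
Re > 4000 → turbulent. Relative roughness ε/D = 2.3e-06/0.105 = 2.19e-05. Haaland: 1/√f = -1.8 log₁₀[(2.19e-05/3.7)^1.11 + 6.9/3.937e+05] = -1.8 log₁₀[1.58e-06 + 1.75e-05] = 8.494, so f = 0.01386.
Total minor-loss coefficient ΣK = 1·0.55 + 4·1.4 = 6.15.
ΔP = [f·L/D + ΣK]·(ρV²/2) = [0.01386·18.6/0.105 + 6.15]·(988·3.124²/2) = [2.455 + 6.15]·4820 = 4.147e+04 Pa.
Head loss h_f = ΔP/(ρg) = 4.147e+04/(988·9.81) = 4.28 m.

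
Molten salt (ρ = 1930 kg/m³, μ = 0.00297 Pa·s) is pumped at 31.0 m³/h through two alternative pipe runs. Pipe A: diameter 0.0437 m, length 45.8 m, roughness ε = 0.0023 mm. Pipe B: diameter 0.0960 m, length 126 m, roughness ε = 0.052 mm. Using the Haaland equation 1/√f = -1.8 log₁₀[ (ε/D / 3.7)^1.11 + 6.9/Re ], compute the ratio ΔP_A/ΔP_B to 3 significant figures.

ΔP_A/ΔP_B ≈ 14.5

Pipe A: V = Q/A = 0.008611/0.0015 = 5.741 m/s; Re = 1.63e+05; ε/D = 5.26e-05; Haaland → f = 0.01644; ΔP_A = f(L/D)(ρV²/2) = 5.481e+05 Pa.
Pipe B: V = Q/A = 0.008611/0.007238 = 1.19 m/s; Re = 7.422e+04; ε/D = 0.000542; Haaland → f = 0.02106; ΔP_B = f(L/D)(ρV²/2) = 3.775e+04 Pa.
ΔP_A/ΔP_B = 5.481e+05/3.775e+04 = 14.5.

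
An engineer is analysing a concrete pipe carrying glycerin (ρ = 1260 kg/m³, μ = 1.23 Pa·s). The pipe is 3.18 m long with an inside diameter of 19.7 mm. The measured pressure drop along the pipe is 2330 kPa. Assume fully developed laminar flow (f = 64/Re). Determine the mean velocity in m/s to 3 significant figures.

V ≈ 7.22 m/s

For laminar flow, f = 64/Re with Re = ρVD/μ, so Darcy-Weisbach reduces to ΔP = 32μLV/D². Solving for V: V = ΔP·D²/(32μL) = 2.33e+06·(0.0197)²/(32·1.23·3.18) = 7.224 m/s.
Check: Re = ρVD/μ = 1260·7.224·0.0197/1.23 = 145.8 < 2300, so the laminar assumption holds.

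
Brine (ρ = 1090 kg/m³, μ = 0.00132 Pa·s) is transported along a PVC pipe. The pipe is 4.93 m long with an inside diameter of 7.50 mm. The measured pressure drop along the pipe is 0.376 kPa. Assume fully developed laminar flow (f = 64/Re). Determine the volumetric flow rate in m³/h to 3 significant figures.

For laminar flow, f = 64/Re with Re = ρVD/μ, so Darcy-Weisbach reduces to ΔP = 32μLV/D². Solving for V: V = ΔP·D²/(32μL) = 376·(0.0075)²/(32·0.00132·4.93) = 0.1016 m/s.
Check: Re = ρVD/μ = 1090·0.1016·0.0075/0.00132 = 629 < 2300, so the laminar assumption holds.
Q = V·A = 0.1016·(π/4·0.0075²) = 4.487e-06 m³/s = 0.0162 m³/h.

Q ≈ 0.0162 m³/h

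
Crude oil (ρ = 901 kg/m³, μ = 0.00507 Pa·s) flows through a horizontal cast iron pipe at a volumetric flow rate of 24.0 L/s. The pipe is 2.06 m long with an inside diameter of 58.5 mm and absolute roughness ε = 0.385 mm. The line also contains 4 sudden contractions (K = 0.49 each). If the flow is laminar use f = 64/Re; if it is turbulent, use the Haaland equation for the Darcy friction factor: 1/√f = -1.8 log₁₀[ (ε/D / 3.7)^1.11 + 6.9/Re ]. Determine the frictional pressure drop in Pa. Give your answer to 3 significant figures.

ΔP ≈ 113000 Pa

Q = 24.0 L/s = 24.0/1000 = 0.024 m³/s.
Cross-sectional area A = πD²/4 = π(0.0585)²/4 = 0.002688 m²; mean velocity V = Q/A = 0.024/0.002688 = 8.929 m/s.
Reynolds number Re = ρVD/μ = 901 · 8.929 · 0.0585 / 0.00507 = 9.283e+04.
Re > 4000 → turbulent. Relative roughness ε/D = 0.000385/0.0585 = 0.00658. Haaland: 1/√f = -1.8 log₁₀[(0.00658/3.7)^1.11 + 6.9/9.283e+04] = -1.8 log₁₀[0.000886 + 7.43e-05] = 5.431, so f = 0.0339.
Total minor-loss coefficient ΣK = 4·0.49 = 1.96.
ΔP = [f·L/D + ΣK]·(ρV²/2) = [0.0339·2.06/0.0585 + 1.96]·(901·8.929²/2) = [1.194 + 1.96]·3.592e+04 = 1.133e+05 Pa.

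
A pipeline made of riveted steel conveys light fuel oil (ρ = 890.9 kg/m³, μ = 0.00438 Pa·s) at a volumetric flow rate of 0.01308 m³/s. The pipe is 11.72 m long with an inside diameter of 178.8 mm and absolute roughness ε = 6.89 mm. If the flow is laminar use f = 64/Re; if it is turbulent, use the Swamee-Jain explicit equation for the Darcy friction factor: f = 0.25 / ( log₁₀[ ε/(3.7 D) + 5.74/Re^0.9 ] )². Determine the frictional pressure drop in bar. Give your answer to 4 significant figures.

ΔP ≈ 0.005211 bar

Cross-sectional area A = πD²/4 = π(0.1788)²/4 = 0.02511 m²; mean velocity V = Q/A = 0.01308/0.02511 = 0.5209 m/s.
Reynolds number Re = ρVD/μ = 890.9 · 0.5209 · 0.1788 / 0.00438 = 1.895e+04.
Re > 4000 → turbulent. Relative roughness ε/D = 0.00689/0.1788 = 0.0385. Swamee-Jain: f = 0.25/(log₁₀[0.0385/3.7 + 5.74/1.895e+04^0.9])² = 0.25/(log₁₀[0.0104 + 0.000811])² = 0.25/(-1.95)² = 0.06576.
Darcy-Weisbach: ΔP = f(L/D)(ρV²/2) = 0.06576·(11.72/0.1788)·(890.9·0.5209²/2) = 0.06576·65.55·120.9 = 521.1 Pa.
ΔP = 521.1 Pa = 0.005211 bar.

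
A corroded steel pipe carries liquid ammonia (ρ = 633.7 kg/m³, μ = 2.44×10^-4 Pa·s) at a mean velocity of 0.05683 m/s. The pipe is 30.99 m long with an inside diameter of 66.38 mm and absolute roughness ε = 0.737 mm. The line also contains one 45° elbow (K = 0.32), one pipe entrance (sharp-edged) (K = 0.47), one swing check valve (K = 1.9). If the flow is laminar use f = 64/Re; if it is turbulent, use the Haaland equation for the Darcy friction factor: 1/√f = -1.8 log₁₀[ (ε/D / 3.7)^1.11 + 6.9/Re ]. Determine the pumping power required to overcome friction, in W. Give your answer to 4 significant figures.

P ≈ 0.004701 W

Reynolds number Re = ρVD/μ = 633.7 · 0.05683 · 0.06638 / 0.000244 = 9797.
Re > 4000 → turbulent. Relative roughness ε/D = 0.000737/0.06638 = 0.0111. Haaland: 1/√f = -1.8 log₁₀[(0.0111/3.7)^1.11 + 6.9/9797] = -1.8 log₁₀[0.00158 + 0.000704] = 4.753, so f = 0.04427.
Total minor-loss coefficient ΣK = 1·0.32 + 1·0.47 + 1·1.9 = 2.69.
ΔP = [f·L/D + ΣK]·(ρV²/2) = [0.04427·30.99/0.06638 + 2.69]·(633.7·0.05683²/2) = [20.67 + 2.69]·1.023 = 23.9 Pa.
Q = V·A = 0.05683·0.003461 = 0.0001967 m³/s.
Pumping power P = QΔP = 0.0001967·23.9 = 0.0047006 W = 0.004701 W.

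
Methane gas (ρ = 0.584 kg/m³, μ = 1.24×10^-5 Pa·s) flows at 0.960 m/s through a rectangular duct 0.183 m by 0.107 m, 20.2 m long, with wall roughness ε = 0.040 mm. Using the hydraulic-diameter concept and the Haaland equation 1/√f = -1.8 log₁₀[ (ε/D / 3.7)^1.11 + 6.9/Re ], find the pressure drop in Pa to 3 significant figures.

Hydraulic diameter D_h = 4A/P = 4·(0.183·0.107)/(2·(0.183+0.107)) = 0.07832/0.58 = 0.135 m.
Re = ρVD_h/μ = 0.584·0.96·0.135/1.24e-05 = 6106.
ε/D_h = 4e-05/0.135 = 0.000296; Haaland gives 1/√f = -1.8 log₁₀[2.84e-05+0.00113] = 5.285, so f = 0.0358.
ΔP = f(L/D_h)(ρV²/2) = 0.0358·20.2/0.135·0.2691 = 1.441 Pa.

ΔP ≈ 1.44 Pa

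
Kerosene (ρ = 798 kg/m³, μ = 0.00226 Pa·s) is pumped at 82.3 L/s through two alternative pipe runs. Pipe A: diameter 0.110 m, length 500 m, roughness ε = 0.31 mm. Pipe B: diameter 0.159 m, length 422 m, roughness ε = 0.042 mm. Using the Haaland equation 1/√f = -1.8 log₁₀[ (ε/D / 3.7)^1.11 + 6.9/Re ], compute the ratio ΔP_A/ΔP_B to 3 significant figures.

ΔP_A/ΔP_B ≈ 11.5

Pipe A: V = Q/A = 0.0823/0.009503 = 8.66 m/s; Re = 3.364e+05; ε/D = 0.00282; Haaland → f = 0.02614; ΔP_A = f(L/D)(ρV²/2) = 3.555e+06 Pa.
Pipe B: V = Q/A = 0.0823/0.01986 = 4.145 m/s; Re = 2.327e+05; ε/D = 0.000264; Haaland → f = 0.01699; ΔP_B = f(L/D)(ρV²/2) = 3.091e+05 Pa.
ΔP_A/ΔP_B = 3.555e+06/3.091e+05 = 11.5.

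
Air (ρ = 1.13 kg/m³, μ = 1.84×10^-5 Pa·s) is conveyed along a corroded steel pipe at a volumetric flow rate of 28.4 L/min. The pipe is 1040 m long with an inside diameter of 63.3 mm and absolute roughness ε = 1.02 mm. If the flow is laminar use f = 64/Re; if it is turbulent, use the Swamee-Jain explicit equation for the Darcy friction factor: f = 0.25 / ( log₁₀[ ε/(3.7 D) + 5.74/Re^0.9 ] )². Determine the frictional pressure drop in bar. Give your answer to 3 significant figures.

ΔP ≈ 2.30×10^-4 bar

Q = 28.4 L/min = 28.4/60000 = 0.0004733 m³/s.
Cross-sectional area A = πD²/4 = π(0.0633)²/4 = 0.003147 m²; mean velocity V = Q/A = 0.0004733/0.003147 = 0.1504 m/s.
Reynolds number Re = ρVD/μ = 1.13 · 0.1504 · 0.0633 / 1.84e-05 = 584.7.
Re < 2300 → laminar flow, so f = 64/Re = 64/584.7 = 0.1095 (the turbulent correlation is not needed).
Darcy-Weisbach: ΔP = f(L/D)(ρV²/2) = 0.1095·(1040/0.0633)·(1.13·0.1504²/2) = 0.1095·1.643e+04·0.01278 = 22.99 Pa.
ΔP = 22.99 Pa = 2.30×10^-4 bar.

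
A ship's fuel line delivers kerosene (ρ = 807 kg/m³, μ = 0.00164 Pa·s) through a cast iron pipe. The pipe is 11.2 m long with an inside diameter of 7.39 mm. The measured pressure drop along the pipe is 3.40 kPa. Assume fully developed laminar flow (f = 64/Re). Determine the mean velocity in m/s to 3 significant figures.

For laminar flow, f = 64/Re with Re = ρVD/μ, so Darcy-Weisbach reduces to ΔP = 32μLV/D². Solving for V: V = ΔP·D²/(32μL) = 3400·(0.00739)²/(32·0.00164·11.2) = 0.3159 m/s.
Check: Re = ρVD/μ = 807·0.3159·0.00739/0.00164 = 1149 < 2300, so the laminar assumption holds.

V ≈ 0.316 m/s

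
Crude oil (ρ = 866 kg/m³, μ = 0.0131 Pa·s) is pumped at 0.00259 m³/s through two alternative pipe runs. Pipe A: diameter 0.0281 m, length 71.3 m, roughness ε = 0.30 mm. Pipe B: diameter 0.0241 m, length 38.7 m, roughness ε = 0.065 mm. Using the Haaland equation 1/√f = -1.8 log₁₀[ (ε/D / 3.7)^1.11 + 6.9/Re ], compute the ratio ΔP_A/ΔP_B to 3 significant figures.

ΔP_A/ΔP_B ≈ 1.09

Pipe A: V = Q/A = 0.00259/0.0006202 = 4.176 m/s; Re = 7758; ε/D = 0.0107; Haaland → f = 0.04501; ΔP_A = f(L/D)(ρV²/2) = 8.625e+05 Pa.
Pipe B: V = Q/A = 0.00259/0.0004562 = 5.678 m/s; Re = 9046; ε/D = 0.0027; Haaland → f = 0.03519; ΔP_B = f(L/D)(ρV²/2) = 7.887e+05 Pa.
ΔP_A/ΔP_B = 8.625e+05/7.887e+05 = 1.09.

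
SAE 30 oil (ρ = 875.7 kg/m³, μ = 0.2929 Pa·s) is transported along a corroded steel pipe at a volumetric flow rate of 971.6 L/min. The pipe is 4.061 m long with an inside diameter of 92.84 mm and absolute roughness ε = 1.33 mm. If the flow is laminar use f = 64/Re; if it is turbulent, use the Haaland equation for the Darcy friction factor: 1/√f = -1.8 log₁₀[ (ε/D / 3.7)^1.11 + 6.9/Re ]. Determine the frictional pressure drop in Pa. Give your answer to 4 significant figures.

Q = 971.6 L/min = 971.6/60000 = 0.01619 m³/s.
Cross-sectional area A = πD²/4 = π(0.09284)²/4 = 0.00677 m²; mean velocity V = Q/A = 0.01619/0.00677 = 2.392 m/s.
Reynolds number Re = ρVD/μ = 875.7 · 2.392 · 0.09284 / 0.293 = 664.
Re < 2300 → laminar flow, so f = 64/Re = 64/664 = 0.09639 (the turbulent correlation is not needed).
Darcy-Weisbach: ΔP = f(L/D)(ρV²/2) = 0.09639·(4.061/0.09284)·(875.7·2.392²/2) = 0.09639·43.74·2505 = 1.056e+04 Pa.

ΔP ≈ 10560 Pa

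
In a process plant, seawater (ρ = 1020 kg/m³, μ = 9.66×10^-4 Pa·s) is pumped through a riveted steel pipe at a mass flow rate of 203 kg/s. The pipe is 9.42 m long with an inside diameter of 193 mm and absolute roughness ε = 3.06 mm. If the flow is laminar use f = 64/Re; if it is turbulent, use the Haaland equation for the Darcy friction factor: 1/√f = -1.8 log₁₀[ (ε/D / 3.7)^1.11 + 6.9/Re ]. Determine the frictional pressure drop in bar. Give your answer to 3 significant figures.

A = πD²/4 = π(0.193)²/4 = 0.02926 m²; mean velocity V = ṁ/(ρA) = 203/(1020 · 0.02926) = 6.803 m/s.
Reynolds number Re = ρVD/μ = 1020 · 6.803 · 0.193 / 0.000966 = 1.386e+06.
Re > 4000 → turbulent. Relative roughness ε/D = 0.00306/0.193 = 0.0159. Haaland: 1/√f = -1.8 log₁₀[(0.0159/3.7)^1.11 + 6.9/1.386e+06] = -1.8 log₁₀[0.00235 + 4.98e-06] = 4.73, so f = 0.0447.
Darcy-Weisbach: ΔP = f(L/D)(ρV²/2) = 0.0447·(9.42/0.193)·(1020·6.803²/2) = 0.0447·48.81·2.36e+04 = 5.15e+04 Pa.
ΔP = 5.15e+04 Pa = 0.515 bar.

ΔP ≈ 0.515 bar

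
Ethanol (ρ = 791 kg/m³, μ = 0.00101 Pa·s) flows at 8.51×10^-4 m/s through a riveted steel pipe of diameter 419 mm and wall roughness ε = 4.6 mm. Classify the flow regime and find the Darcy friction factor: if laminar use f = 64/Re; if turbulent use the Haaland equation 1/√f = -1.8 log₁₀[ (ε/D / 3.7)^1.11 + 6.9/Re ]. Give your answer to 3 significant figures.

f ≈ 0.229

Re = ρVD/μ = 791·0.000851·0.419/0.00101 = 279.3.
Re < 2300 → laminar, so f = 64/Re = 0.2292 (roughness is irrelevant in laminar flow).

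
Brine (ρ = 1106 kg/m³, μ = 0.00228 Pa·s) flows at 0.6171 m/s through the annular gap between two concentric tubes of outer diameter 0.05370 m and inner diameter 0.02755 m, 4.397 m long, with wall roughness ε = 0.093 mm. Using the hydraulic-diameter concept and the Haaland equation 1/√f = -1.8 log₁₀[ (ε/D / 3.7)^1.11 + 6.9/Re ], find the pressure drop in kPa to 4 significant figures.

ΔP ≈ 1.321 kPa

Hydraulic diameter D_h = 4A/P = D_o - D_i = 0.0537 - 0.02755 = 0.02615 m.
Re = ρVD_h/μ = 1106·0.6171·0.02615/0.00228 = 7828.
ε/D_h = 9.3e-05/0.02615 = 0.00356; Haaland gives 1/√f = -1.8 log₁₀[0.000448+0.000881] = 5.178, so f = 0.0373.
ΔP = f(L/D_h)(ρV²/2) = 0.0373·4.397/0.02615·210.6 = 1321 Pa.
ΔP = 1.321 kPa.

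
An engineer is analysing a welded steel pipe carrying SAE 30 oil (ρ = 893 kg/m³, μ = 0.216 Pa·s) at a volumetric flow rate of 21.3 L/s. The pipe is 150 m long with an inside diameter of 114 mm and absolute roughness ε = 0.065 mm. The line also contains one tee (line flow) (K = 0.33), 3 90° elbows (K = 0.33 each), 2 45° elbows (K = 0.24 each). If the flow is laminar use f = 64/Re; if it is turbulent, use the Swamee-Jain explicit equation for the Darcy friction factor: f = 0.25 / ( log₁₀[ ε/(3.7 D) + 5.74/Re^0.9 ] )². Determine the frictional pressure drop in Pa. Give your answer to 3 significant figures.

ΔP ≈ 170000 Pa

Q = 21.3 L/s = 21.3/1000 = 0.0213 m³/s.
Cross-sectional area A = πD²/4 = π(0.114)²/4 = 0.01021 m²; mean velocity V = Q/A = 0.0213/0.01021 = 2.087 m/s.
Reynolds number Re = ρVD/μ = 893 · 2.087 · 0.114 / 0.216 = 983.5.
Re < 2300 → laminar flow, so f = 64/Re = 64/983.5 = 0.06507 (the turbulent correlation is not needed).
Total minor-loss coefficient ΣK = 1·0.33 + 3·0.33 + 2·0.24 = 1.8.
ΔP = [f·L/D + ΣK]·(ρV²/2) = [0.06507·150/0.114 + 1.8]·(893·2.087²/2) = [85.62 + 1.8]·1944 = 1.7e+05 Pa.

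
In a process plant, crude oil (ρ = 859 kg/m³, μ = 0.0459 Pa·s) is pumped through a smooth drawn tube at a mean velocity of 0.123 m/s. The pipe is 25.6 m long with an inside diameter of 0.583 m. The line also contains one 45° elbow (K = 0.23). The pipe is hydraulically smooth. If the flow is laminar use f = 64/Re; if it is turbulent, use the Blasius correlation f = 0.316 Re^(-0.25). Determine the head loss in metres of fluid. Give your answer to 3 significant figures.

Reynolds number Re = ρVD/μ = 859 · 0.123 · 0.583 / 0.0459 = 1342.
Re < 2300 → laminar flow, so f = 64/Re = 64/1342 = 0.04769 (the turbulent correlation is not needed).
Total minor-loss coefficient ΣK = 1·0.23 = 0.23.
ΔP = [f·L/D + ΣK]·(ρV²/2) = [0.04769·25.6/0.583 + 0.23]·(859·0.123²/2) = [2.094 + 0.23]·6.498 = 15.1 Pa.
Head loss h_f = ΔP/(ρg) = 15.1/(859·9.81) = 0.00179 m.

h_f ≈ 0.00179 m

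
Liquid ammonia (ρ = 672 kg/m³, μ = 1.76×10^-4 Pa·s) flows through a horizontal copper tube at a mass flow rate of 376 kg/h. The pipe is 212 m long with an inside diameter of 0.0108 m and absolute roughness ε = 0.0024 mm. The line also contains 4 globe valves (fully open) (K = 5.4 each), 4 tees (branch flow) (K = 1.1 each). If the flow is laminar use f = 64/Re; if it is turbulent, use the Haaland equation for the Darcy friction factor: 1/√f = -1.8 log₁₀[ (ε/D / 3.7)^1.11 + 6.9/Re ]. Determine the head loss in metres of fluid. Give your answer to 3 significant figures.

ṁ = 376 kg/h = 376/3600 = 0.1044 kg/s.
A = πD²/4 = π(0.0108)²/4 = 9.161e-05 m²; mean velocity V = ṁ/(ρA) = 0.1044/(672 · 9.161e-05) = 1.697 m/s.
Reynolds number Re = ρVD/μ = 672 · 1.697 · 0.0108 / 0.000176 = 6.996e+04.
Re > 4000 → turbulent. Relative roughness ε/D = 2.4e-06/0.0108 = 0.000222. Haaland: 1/√f = -1.8 log₁₀[(0.000222/3.7)^1.11 + 6.9/6.996e+04] = -1.8 log₁₀[2.06e-05 + 9.86e-05] = 7.062, so f = 0.02005.
Total minor-loss coefficient ΣK = 4·5.4 + 4·1.1 = 26.
ΔP = [f·L/D + ΣK]·(ρV²/2) = [0.02005·212/0.0108 + 26]·(672·1.697²/2) = [393.6 + 26]·967.2 = 4.058e+05 Pa.
Head loss h_f = ΔP/(ρg) = 4.058e+05/(672·9.81) = 61.6 m.

h_f ≈ 61.6 m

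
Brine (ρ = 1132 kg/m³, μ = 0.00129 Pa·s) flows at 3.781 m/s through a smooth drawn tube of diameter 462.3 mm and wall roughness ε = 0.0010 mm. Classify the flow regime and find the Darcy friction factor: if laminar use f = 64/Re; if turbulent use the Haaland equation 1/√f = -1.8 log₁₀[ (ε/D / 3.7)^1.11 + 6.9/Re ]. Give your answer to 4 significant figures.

f ≈ 0.01084

Re = ρVD/μ = 1132·3.781·0.4623/0.00129 = 1.534e+06.
Re > 4000 → turbulent. ε/D = 1e-06/0.4623 = 2.16e-06; Haaland: 1/√f = -1.8 log₁₀[1.21e-07 + 4.5e-06] = 9.604, so f = 0.01084.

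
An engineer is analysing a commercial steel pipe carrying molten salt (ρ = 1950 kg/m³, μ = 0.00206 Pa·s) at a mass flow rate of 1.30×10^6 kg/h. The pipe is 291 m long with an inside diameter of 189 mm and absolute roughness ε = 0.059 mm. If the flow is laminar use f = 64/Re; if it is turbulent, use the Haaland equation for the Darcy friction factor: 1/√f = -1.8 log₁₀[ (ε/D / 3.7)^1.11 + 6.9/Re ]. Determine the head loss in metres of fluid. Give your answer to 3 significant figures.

ṁ = 1.30×10^6 kg/h = 1.30×10^6/3600 = 361.1 kg/s.
A = πD²/4 = π(0.189)²/4 = 0.02806 m²; mean velocity V = ṁ/(ρA) = 361.1/(1950 · 0.02806) = 6.601 m/s.
Reynolds number Re = ρVD/μ = 1950 · 6.601 · 0.189 / 0.00206 = 1.181e+06.
Re > 4000 → turbulent. Relative roughness ε/D = 5.9e-05/0.189 = 0.000312. Haaland: 1/√f = -1.8 log₁₀[(0.000312/3.7)^1.11 + 6.9/1.181e+06] = -1.8 log₁₀[3.01e-05 + 5.84e-06] = 8.001, so f = 0.01562.
Darcy-Weisbach: ΔP = f(L/D)(ρV²/2) = 0.01562·(291/0.189)·(1950·6.601²/2) = 0.01562·1540·4.248e+04 = 1.022e+06 Pa.
Head loss h_f = ΔP/(ρg) = 1.022e+06/(1950·9.81) = 53.4 m.

h_f ≈ 53.4 m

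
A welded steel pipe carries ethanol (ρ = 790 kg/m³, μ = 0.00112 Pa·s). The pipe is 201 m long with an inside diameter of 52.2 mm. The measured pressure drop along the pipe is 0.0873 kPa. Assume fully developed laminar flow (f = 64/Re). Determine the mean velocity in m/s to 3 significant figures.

V ≈ 0.0330 m/s

For laminar flow, f = 64/Re with Re = ρVD/μ, so Darcy-Weisbach reduces to ΔP = 32μLV/D². Solving for V: V = ΔP·D²/(32μL) = 87.3·(0.0522)²/(32·0.00112·201) = 0.03302 m/s.
Check: Re = ρVD/μ = 790·0.03302·0.0522/0.00112 = 1216 < 2300, so the laminar assumption holds.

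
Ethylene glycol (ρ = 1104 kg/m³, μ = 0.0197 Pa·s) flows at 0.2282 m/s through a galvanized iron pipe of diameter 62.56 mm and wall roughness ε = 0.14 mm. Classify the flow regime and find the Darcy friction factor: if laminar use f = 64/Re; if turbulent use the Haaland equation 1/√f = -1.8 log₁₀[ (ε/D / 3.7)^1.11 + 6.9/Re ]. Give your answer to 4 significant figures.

f ≈ 0.08000

Re = ρVD/μ = 1104·0.2282·0.06256/0.0197 = 800.
Re < 2300 → laminar, so f = 64/Re = 0.08 (roughness is irrelevant in laminar flow).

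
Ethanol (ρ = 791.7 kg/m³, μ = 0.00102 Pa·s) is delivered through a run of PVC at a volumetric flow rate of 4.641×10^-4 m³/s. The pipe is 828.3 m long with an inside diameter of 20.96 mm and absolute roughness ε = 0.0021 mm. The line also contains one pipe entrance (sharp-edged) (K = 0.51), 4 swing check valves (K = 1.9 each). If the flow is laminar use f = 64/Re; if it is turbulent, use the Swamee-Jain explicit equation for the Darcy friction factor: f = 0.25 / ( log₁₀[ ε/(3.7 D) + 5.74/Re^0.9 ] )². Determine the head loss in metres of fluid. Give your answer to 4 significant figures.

h_f ≈ 93.68 m

Cross-sectional area A = πD²/4 = π(0.02096)²/4 = 0.000345 m²; mean velocity V = Q/A = 0.0004641/0.000345 = 1.345 m/s.
Reynolds number Re = ρVD/μ = 791.7 · 1.345 · 0.02096 / 0.00102 = 2.188e+04.
Re > 4000 → turbulent. Relative roughness ε/D = 2.1e-06/0.02096 = 0.0001. Swamee-Jain: f = 0.25/(log₁₀[0.0001/3.7 + 5.74/2.188e+04^0.9])² = 0.25/(log₁₀[2.71e-05 + 0.000713])² = 0.25/(-3.131)² = 0.0255.
Total minor-loss coefficient ΣK = 1·0.51 + 4·1.9 = 8.11.
ΔP = [f·L/D + ΣK]·(ρV²/2) = [0.0255·828.3/0.02096 + 8.11]·(791.7·1.345²/2) = [1008 + 8.11]·716.2 = 7.276e+05 Pa.
Head loss h_f = ΔP/(ρg) = 7.276e+05/(791.7·9.81) = 93.68 m.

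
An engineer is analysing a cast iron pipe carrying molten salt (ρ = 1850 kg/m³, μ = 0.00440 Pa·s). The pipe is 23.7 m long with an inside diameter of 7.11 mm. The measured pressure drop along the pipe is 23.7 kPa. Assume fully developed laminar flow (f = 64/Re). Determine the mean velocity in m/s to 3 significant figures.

V ≈ 0.359 m/s

For laminar flow, f = 64/Re with Re = ρVD/μ, so Darcy-Weisbach reduces to ΔP = 32μLV/D². Solving for V: V = ΔP·D²/(32μL) = 2.37e+04·(0.00711)²/(32·0.0044·23.7) = 0.359 m/s.
Check: Re = ρVD/μ = 1850·0.359·0.00711/0.0044 = 1073 < 2300, so the laminar assumption holds.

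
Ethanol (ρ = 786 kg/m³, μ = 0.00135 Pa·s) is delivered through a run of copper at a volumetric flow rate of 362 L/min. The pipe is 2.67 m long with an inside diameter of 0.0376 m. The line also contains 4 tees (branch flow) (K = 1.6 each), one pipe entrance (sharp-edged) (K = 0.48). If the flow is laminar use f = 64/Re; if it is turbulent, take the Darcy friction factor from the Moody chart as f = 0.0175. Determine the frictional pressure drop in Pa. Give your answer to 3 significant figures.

Q = 362 L/min = 362/60000 = 0.006033 m³/s.
Cross-sectional area A = πD²/4 = π(0.0376)²/4 = 0.00111 m²; mean velocity V = Q/A = 0.006033/0.00111 = 5.434 m/s.
Reynolds number Re = ρVD/μ = 786 · 5.434 · 0.0376 / 0.00135 = 1.19e+05.
Re > 4000 → turbulent; use the Moody-chart value f = 0.0175.
Total minor-loss coefficient ΣK = 4·1.6 + 1·0.48 = 6.88.
ΔP = [f·L/D + ΣK]·(ρV²/2) = [0.0175·2.67/0.0376 + 6.88]·(786·5.434²/2) = [1.243 + 6.88]·1.16e+04 = 9.425e+04 Pa.

ΔP ≈ 94200 Pa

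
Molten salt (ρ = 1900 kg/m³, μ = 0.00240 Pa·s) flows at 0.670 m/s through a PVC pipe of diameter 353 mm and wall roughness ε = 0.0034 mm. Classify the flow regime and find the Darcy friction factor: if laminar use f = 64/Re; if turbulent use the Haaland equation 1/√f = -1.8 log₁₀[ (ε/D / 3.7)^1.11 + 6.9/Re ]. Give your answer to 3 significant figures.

f ≈ 0.0158

Re = ρVD/μ = 1900·0.67·0.353/0.0024 = 1.872e+05.
Re > 4000 → turbulent. ε/D = 3.4e-06/0.353 = 9.63e-06; Haaland: 1/√f = -1.8 log₁₀[6.33e-07 + 3.69e-05] = 7.967, so f = 0.01575.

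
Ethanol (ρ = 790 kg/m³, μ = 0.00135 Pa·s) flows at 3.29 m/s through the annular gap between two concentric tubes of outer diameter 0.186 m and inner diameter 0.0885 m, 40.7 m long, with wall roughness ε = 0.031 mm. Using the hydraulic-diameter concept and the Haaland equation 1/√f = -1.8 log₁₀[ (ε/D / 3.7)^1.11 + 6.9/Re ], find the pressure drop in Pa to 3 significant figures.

ΔP ≈ 31700 Pa

Hydraulic diameter D_h = 4A/P = D_o - D_i = 0.186 - 0.0885 = 0.0975 m.
Re = ρVD_h/μ = 790·3.29·0.0975/0.00135 = 1.877e+05.
ε/D_h = 3.1e-05/0.0975 = 0.000318; Haaland gives 1/√f = -1.8 log₁₀[3.07e-05+3.68e-05] = 7.508, so f = 0.01774.
ΔP = f(L/D_h)(ρV²/2) = 0.01774·40.7/0.0975·4276 = 3.166e+04 Pa.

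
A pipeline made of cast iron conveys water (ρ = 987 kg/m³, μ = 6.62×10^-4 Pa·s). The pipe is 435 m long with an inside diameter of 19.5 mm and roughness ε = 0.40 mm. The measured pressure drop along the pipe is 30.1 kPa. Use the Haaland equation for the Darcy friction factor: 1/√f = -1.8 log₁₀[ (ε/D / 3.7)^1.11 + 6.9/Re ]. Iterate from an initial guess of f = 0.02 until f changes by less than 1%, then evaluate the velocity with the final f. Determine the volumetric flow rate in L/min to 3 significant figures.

Rearranging Darcy-Weisbach: V = √(2·ΔP·D/(f·L·ρ)). With ε/D = 0.0004/0.0195 = 0.0205, iterate starting from f = 0.02:
  f = 0.02 → V = √(2·3.01e+04·0.0195/(0.02·435·987)) = 0.3697 m/s; Re = ρVD/μ = 1.075e+04; f → 0.05256
  f = 0.05256 → V = 0.2281 m/s; Re = 6631; f → 0.0545
  f = 0.0545 → V = 0.224 m/s; Re = 6512; f → 0.05459
Converged (Δf/f < 1%). With the final f = 0.05459: V = √(2·3.01e+04·0.0195/(0.05459·435·987)) = 0.2238 m/s.
Q = V·A = 0.2238·(π/4·0.0195²) = 6.684e-05 m³/s = 4.01 L/min.

Q ≈ 4.01 L/min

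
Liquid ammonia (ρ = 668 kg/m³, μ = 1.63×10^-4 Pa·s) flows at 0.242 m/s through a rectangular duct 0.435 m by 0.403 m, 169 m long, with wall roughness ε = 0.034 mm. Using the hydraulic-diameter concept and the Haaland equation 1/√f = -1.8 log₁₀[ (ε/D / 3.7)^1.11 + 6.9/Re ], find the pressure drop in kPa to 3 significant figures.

ΔP ≈ 0.114 kPa

Hydraulic diameter D_h = 4A/P = 4·(0.435·0.403)/(2·(0.435+0.403)) = 0.7012/1.676 = 0.4184 m.
Re = ρVD_h/μ = 668·0.242·0.4184/0.000163 = 4.149e+05.
ε/D_h = 3.4e-05/0.4184 = 8.13e-05; Haaland gives 1/√f = -1.8 log₁₀[6.75e-06+1.66e-05] = 8.336, so f = 0.01439.
ΔP = f(L/D_h)(ρV²/2) = 0.01439·169/0.4184·19.56 = 113.7 Pa.
ΔP = 0.114 kPa.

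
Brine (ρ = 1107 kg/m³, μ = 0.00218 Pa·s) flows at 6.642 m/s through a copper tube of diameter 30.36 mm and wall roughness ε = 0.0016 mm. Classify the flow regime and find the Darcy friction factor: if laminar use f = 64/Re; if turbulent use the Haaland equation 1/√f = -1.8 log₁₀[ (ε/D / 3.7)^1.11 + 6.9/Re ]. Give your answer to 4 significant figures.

Re = ρVD/μ = 1107·6.642·0.03036/0.00218 = 1.024e+05.
Re > 4000 → turbulent. ε/D = 1.6e-06/0.03036 = 5.27e-05; Haaland: 1/√f = -1.8 log₁₀[4.17e-06 + 6.74e-05] = 7.462, so f = 0.01796.

f ≈ 0.01796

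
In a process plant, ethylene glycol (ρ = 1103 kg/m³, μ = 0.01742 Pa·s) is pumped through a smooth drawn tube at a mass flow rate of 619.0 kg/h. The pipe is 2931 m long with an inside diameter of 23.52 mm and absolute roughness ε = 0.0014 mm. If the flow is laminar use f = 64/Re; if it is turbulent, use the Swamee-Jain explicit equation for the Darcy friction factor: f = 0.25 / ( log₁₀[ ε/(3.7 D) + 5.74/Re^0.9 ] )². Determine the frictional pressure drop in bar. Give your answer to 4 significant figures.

ṁ = 619.0 kg/h = 619.0/3600 = 0.1719 kg/s.
A = πD²/4 = π(0.02352)²/4 = 0.0004345 m²; mean velocity V = ṁ/(ρA) = 0.1719/(1103 · 0.0004345) = 0.3588 m/s.
Reynolds number Re = ρVD/μ = 1103 · 0.3588 · 0.02352 / 0.0174 = 534.3.
Re < 2300 → laminar flow, so f = 64/Re = 64/534.3 = 0.1198 (the turbulent correlation is not needed).
Darcy-Weisbach: ΔP = f(L/D)(ρV²/2) = 0.1198·(2931/0.02352)·(1103·0.3588²/2) = 0.1198·1.246e+05·71 = 1.06e+06 Pa.
ΔP = 1.06e+06 Pa = 10.60 bar.

ΔP ≈ 10.60 bar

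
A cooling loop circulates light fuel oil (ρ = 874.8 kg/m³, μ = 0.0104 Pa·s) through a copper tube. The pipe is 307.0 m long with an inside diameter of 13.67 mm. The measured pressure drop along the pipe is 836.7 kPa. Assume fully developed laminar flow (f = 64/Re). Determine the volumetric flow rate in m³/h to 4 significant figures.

For laminar flow, f = 64/Re with Re = ρVD/μ, so Darcy-Weisbach reduces to ΔP = 32μLV/D². Solving for V: V = ΔP·D²/(32μL) = 8.367e+05·(0.01367)²/(32·0.0104·307) = 1.53 m/s.
Check: Re = ρVD/μ = 874.8·1.53·0.01367/0.0104 = 1760 < 2300, so the laminar assumption holds.
Q = V·A = 1.53·(π/4·0.01367²) = 0.0002246 m³/s = 0.8086 m³/h.

Q ≈ 0.8086 m³/h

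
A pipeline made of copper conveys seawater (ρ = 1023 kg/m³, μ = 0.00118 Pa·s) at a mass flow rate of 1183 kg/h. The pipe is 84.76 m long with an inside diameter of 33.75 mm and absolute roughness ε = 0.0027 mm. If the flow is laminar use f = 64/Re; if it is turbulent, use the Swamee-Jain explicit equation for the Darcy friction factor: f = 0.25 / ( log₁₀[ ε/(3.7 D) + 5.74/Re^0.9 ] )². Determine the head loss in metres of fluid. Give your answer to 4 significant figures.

h_f ≈ 0.5066 m

ṁ = 1183 kg/h = 1183/3600 = 0.3286 kg/s.
A = πD²/4 = π(0.03375)²/4 = 0.0008946 m²; mean velocity V = ṁ/(ρA) = 0.3286/(1023 · 0.0008946) = 0.3591 m/s.
Reynolds number Re = ρVD/μ = 1023 · 0.3591 · 0.03375 / 0.00118 = 1.051e+04.
Re > 4000 → turbulent. Relative roughness ε/D = 2.7e-06/0.03375 = 8e-05. Swamee-Jain: f = 0.25/(log₁₀[8e-05/3.7 + 5.74/1.051e+04^0.9])² = 0.25/(log₁₀[2.16e-05 + 0.00138])² = 0.25/(-2.854)² = 0.0307.
Darcy-Weisbach: ΔP = f(L/D)(ρV²/2) = 0.0307·(84.76/0.03375)·(1023·0.3591²/2) = 0.0307·2511·65.95 = 5084 Pa.
Head loss h_f = ΔP/(ρg) = 5084/(1023·9.81) = 0.5066 m.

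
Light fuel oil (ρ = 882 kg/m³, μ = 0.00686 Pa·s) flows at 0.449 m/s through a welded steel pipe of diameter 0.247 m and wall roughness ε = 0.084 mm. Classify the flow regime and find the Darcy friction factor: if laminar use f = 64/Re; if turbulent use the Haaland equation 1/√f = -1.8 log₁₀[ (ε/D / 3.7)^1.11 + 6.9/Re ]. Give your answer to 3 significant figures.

Re = ρVD/μ = 882·0.449·0.247/0.00686 = 1.426e+04.
Re > 4000 → turbulent. ε/D = 8.4e-05/0.247 = 0.00034; Haaland: 1/√f = -1.8 log₁₀[3.31e-05 + 0.000484] = 5.916, so f = 0.02857.

f ≈ 0.0286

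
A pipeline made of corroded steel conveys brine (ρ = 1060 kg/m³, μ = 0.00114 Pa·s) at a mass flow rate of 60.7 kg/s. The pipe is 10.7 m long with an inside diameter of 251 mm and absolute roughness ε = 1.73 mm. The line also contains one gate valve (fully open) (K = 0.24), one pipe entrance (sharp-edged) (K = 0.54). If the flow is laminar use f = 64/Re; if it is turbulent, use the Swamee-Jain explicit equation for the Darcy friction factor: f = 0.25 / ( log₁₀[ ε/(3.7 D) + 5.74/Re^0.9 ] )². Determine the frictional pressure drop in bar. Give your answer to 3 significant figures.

ΔP ≈ 0.0158 bar

A = πD²/4 = π(0.251)²/4 = 0.04948 m²; mean velocity V = ṁ/(ρA) = 60.7/(1060 · 0.04948) = 1.157 m/s.
Reynolds number Re = ρVD/μ = 1060 · 1.157 · 0.251 / 0.00114 = 2.701e+05.
Re > 4000 → turbulent. Relative roughness ε/D = 0.00173/0.251 = 0.00689. Swamee-Jain: f = 0.25/(log₁₀[0.00689/3.7 + 5.74/2.701e+05^0.9])² = 0.25/(log₁₀[0.00186 + 7.42e-05])² = 0.25/(-2.713)² = 0.03397.
Total minor-loss coefficient ΣK = 1·0.24 + 1·0.54 = 0.78.
ΔP = [f·L/D + ΣK]·(ρV²/2) = [0.03397·10.7/0.251 + 0.78]·(1060·1.157²/2) = [1.448 + 0.78]·709.9 = 1582 Pa.
ΔP = 1582 Pa = 0.0158 bar.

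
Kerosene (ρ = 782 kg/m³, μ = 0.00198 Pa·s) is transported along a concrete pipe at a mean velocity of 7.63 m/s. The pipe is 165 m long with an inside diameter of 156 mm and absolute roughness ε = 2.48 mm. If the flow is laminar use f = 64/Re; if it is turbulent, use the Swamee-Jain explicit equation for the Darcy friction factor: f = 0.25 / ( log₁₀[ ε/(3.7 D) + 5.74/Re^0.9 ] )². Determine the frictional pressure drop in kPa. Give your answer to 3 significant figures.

Reynolds number Re = ρVD/μ = 782 · 7.63 · 0.156 / 0.00198 = 4.701e+05.
Re > 4000 → turbulent. Relative roughness ε/D = 0.00248/0.156 = 0.0159. Swamee-Jain: f = 0.25/(log₁₀[0.0159/3.7 + 5.74/4.701e+05^0.9])² = 0.25/(log₁₀[0.0043 + 4.51e-05])² = 0.25/(-2.362)² = 0.0448.
Darcy-Weisbach: ΔP = f(L/D)(ρV²/2) = 0.0448·(165/0.156)·(782·7.63²/2) = 0.0448·1058·2.276e+04 = 1.079e+06 Pa.
ΔP = 1.079e+06 Pa = 1080 kPa.

ΔP ≈ 1080 kPa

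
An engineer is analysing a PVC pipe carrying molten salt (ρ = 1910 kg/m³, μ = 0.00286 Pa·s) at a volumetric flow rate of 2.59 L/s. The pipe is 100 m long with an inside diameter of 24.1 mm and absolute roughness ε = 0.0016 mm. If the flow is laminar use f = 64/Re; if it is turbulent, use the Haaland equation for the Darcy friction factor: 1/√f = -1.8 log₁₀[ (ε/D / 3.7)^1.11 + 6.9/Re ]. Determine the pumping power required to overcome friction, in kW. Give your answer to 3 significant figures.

P ≈ 6.10 kW

Q = 2.59 L/s = 2.59/1000 = 0.00259 m³/s.
Cross-sectional area A = πD²/4 = π(0.0241)²/4 = 0.0004562 m²; mean velocity V = Q/A = 0.00259/0.0004562 = 5.678 m/s.
Reynolds number Re = ρVD/μ = 1910 · 5.678 · 0.0241 / 0.00286 = 9.138e+04.
Re > 4000 → turbulent. Relative roughness ε/D = 1.6e-06/0.0241 = 6.64e-05. Haaland: 1/√f = -1.8 log₁₀[(6.64e-05/3.7)^1.11 + 6.9/9.138e+04] = -1.8 log₁₀[5.39e-06 + 7.55e-05] = 7.366, so f = 0.01843.
Darcy-Weisbach: ΔP = f(L/D)(ρV²/2) = 0.01843·(100/0.0241)·(1910·5.678²/2) = 0.01843·4149·3.079e+04 = 2.355e+06 Pa.
Pumping power P = QΔP = 0.00259·2.355e+06 = 6098 W = 6.10 kW.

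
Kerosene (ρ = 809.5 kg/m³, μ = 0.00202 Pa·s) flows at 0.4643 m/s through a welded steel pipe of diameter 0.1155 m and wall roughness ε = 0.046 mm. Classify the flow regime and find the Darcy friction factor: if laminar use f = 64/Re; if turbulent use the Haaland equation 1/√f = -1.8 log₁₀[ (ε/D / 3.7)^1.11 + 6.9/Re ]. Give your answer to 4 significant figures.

Re = ρVD/μ = 809.5·0.4643·0.1155/0.00202 = 2.149e+04.
Re > 4000 → turbulent. ε/D = 4.6e-05/0.1155 = 0.000398; Haaland: 1/√f = -1.8 log₁₀[3.94e-05 + 0.000321] = 6.198, so f = 0.02603.

f ≈ 0.02603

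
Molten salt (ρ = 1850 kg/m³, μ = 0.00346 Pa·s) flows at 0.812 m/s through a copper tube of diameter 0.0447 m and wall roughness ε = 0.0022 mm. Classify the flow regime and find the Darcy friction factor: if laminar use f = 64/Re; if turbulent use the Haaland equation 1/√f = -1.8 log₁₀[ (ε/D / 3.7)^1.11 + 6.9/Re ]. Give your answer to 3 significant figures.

Re = ρVD/μ = 1850·0.812·0.0447/0.00346 = 1.941e+04.
Re > 4000 → turbulent. ε/D = 2.2e-06/0.0447 = 4.92e-05; Haaland: 1/√f = -1.8 log₁₀[3.87e-06 + 0.000356] = 6.2, so f = 0.02602.

f ≈ 0.0260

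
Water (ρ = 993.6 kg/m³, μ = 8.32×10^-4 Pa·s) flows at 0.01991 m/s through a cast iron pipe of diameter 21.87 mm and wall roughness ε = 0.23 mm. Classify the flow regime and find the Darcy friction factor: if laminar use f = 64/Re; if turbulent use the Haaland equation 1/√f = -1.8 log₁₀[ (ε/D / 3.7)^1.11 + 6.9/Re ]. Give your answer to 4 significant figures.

f ≈ 0.1231

Re = ρVD/μ = 993.6·0.01991·0.02187/0.000832 = 520.
Re < 2300 → laminar, so f = 64/Re = 0.1231 (roughness is irrelevant in laminar flow).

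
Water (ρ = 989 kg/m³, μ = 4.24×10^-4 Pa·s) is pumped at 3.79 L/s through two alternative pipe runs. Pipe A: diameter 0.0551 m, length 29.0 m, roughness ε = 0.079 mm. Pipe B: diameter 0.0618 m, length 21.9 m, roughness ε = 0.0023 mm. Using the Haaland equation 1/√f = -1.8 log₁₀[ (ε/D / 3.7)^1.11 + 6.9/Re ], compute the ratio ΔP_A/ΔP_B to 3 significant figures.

Pipe A: V = Q/A = 0.00379/0.002384 = 1.589 m/s; Re = 2.043e+05; ε/D = 0.00143; Haaland → f = 0.02248; ΔP_A = f(L/D)(ρV²/2) = 1.478e+04 Pa.
Pipe B: V = Q/A = 0.00379/0.003 = 1.263 m/s; Re = 1.821e+05; ε/D = 3.72e-05; Haaland → f = 0.01601; ΔP_B = f(L/D)(ρV²/2) = 4480 Pa.
ΔP_A/ΔP_B = 1.478e+04/4480 = 3.30.

ΔP_A/ΔP_B ≈ 3.30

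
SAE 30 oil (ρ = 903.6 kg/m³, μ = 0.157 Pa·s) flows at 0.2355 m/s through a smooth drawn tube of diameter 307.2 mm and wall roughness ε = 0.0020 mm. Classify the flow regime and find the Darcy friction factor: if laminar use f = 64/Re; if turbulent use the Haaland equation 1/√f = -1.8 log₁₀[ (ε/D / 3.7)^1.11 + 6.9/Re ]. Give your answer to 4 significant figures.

f ≈ 0.1537

Re = ρVD/μ = 903.6·0.2355·0.3072/0.157 = 416.4.
Re < 2300 → laminar, so f = 64/Re = 0.1537 (roughness is irrelevant in laminar flow).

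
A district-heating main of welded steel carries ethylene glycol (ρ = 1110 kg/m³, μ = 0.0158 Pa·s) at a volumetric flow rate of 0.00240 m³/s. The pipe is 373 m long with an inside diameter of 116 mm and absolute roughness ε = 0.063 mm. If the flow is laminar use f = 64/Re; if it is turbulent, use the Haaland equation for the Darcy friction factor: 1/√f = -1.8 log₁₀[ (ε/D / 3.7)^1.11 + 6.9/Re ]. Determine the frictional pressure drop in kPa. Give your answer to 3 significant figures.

ΔP ≈ 3.18 kPa

Cross-sectional area A = πD²/4 = π(0.116)²/4 = 0.01057 m²; mean velocity V = Q/A = 0.0024/0.01057 = 0.2271 m/s.
Reynolds number Re = ρVD/μ = 1110 · 0.2271 · 0.116 / 0.0158 = 1851.
Re < 2300 → laminar flow, so f = 64/Re = 64/1851 = 0.03458 (the turbulent correlation is not needed).
Darcy-Weisbach: ΔP = f(L/D)(ρV²/2) = 0.03458·(373/0.116)·(1110·0.2271²/2) = 0.03458·3216·28.62 = 3183 Pa.
ΔP = 3183 Pa = 3.18 kPa.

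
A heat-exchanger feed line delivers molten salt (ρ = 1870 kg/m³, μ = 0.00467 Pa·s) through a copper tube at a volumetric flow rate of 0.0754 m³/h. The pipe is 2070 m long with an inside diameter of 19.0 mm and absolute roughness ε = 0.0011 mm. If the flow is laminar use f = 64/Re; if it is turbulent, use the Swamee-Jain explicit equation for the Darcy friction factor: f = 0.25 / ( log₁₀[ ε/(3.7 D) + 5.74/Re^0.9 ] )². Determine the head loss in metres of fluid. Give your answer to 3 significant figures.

h_f ≈ 3.45 m

Q = 0.0754 m³/h = 0.0754/3600 = 2.094e-05 m³/s.
Cross-sectional area A = πD²/4 = π(0.019)²/4 = 0.0002835 m²; mean velocity V = Q/A = 2.094e-05/0.0002835 = 0.07387 m/s.
Reynolds number Re = ρVD/μ = 1870 · 0.07387 · 0.019 / 0.00467 = 562.
Re < 2300 → laminar flow, so f = 64/Re = 64/562 = 0.1139 (the turbulent correlation is not needed).
Darcy-Weisbach: ΔP = f(L/D)(ρV²/2) = 0.1139·(2070/0.019)·(1870·0.07387²/2) = 0.1139·1.089e+05·5.102 = 6.33e+04 Pa.
Head loss h_f = ΔP/(ρg) = 6.33e+04/(1870·9.81) = 3.45 m.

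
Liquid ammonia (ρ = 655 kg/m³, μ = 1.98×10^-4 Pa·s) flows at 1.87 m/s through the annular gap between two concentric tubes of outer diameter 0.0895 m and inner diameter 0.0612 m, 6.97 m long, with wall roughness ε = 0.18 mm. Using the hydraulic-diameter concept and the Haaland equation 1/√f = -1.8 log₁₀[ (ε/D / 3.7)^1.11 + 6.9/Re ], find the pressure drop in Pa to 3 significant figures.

ΔP ≈ 9360 Pa

Hydraulic diameter D_h = 4A/P = D_o - D_i = 0.0895 - 0.0612 = 0.0283 m.
Re = ρVD_h/μ = 655·1.87·0.0283/0.000198 = 1.751e+05.
ε/D_h = 0.00018/0.0283 = 0.00636; Haaland gives 1/√f = -1.8 log₁₀[0.000853+3.94e-05] = 5.489, so f = 0.0332.
ΔP = f(L/D_h)(ρV²/2) = 0.0332·6.97/0.0283·1145 = 9363 Pa.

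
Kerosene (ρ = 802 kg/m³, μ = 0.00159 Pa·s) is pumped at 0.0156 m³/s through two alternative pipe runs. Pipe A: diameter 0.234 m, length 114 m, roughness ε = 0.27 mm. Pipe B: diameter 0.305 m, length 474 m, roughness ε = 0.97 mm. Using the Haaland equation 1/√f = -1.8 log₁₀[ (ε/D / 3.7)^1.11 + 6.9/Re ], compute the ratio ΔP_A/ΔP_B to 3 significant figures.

ΔP_A/ΔP_B ≈ 0.748

Pipe A: V = Q/A = 0.0156/0.04301 = 0.3627 m/s; Re = 4.282e+04; ε/D = 0.00115; Haaland → f = 0.02465; ΔP_A = f(L/D)(ρV²/2) = 633.7 Pa.
Pipe B: V = Q/A = 0.0156/0.07306 = 0.2135 m/s; Re = 3.285e+04; ε/D = 0.00318; Haaland → f = 0.02981; ΔP_B = f(L/D)(ρV²/2) = 846.8 Pa.
ΔP_A/ΔP_B = 633.7/846.8 = 0.748.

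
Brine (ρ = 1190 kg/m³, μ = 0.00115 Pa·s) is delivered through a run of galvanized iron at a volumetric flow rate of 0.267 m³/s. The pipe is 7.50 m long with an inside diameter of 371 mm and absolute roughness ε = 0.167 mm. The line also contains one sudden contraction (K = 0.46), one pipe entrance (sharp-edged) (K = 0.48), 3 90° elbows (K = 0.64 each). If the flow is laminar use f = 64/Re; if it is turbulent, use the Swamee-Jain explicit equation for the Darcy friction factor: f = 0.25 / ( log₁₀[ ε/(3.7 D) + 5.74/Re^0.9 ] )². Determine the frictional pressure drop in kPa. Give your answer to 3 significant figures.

Cross-sectional area A = πD²/4 = π(0.371)²/4 = 0.1081 m²; mean velocity V = Q/A = 0.267/0.1081 = 2.47 m/s.
Reynolds number Re = ρVD/μ = 1190 · 2.47 · 0.371 / 0.00115 = 9.482e+05.
Re > 4000 → turbulent. Relative roughness ε/D = 0.000167/0.371 = 0.00045. Swamee-Jain: f = 0.25/(log₁₀[0.00045/3.7 + 5.74/9.482e+05^0.9])² = 0.25/(log₁₀[0.000122 + 2.4e-05])² = 0.25/(-3.837)² = 0.01698.
Total minor-loss coefficient ΣK = 1·0.46 + 1·0.48 + 3·0.64 = 2.86.
ΔP = [f·L/D + ΣK]·(ρV²/2) = [0.01698·7.5/0.371 + 2.86]·(1190·2.47²/2) = [0.3433 + 2.86]·3630 = 1.163e+04 Pa.
ΔP = 1.163e+04 Pa = 11.6 kPa.

ΔP ≈ 11.6 kPa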